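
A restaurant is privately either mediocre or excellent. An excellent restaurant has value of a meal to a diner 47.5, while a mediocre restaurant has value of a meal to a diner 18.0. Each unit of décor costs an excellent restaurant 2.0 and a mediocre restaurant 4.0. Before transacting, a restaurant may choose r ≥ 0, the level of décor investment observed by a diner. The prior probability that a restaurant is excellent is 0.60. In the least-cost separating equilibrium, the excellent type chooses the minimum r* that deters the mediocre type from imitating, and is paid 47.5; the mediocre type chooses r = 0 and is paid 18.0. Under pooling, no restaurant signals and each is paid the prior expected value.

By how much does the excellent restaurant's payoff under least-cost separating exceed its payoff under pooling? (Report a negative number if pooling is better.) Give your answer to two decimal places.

-2.95

Least-cost separating signal: r* solves 18.0 = 47.5 − 4.0·r*, so r* = (47.5 − 18.0)/4.0 = 7.375.
Excellent type's separating payoff: 47.5 − 2.0 × r* = 47.5 − 2.0 × (47.5 − 18.0)/4.0 = 47.5 − 59/4.0 = 32.75.
Pooling payoff: 0.60 × 47.5 + 0.40 × 18.0 = 35.7.
Difference: 32.75 − 35.7 = -2.95.
The excellent type would prefer the pooling outcome.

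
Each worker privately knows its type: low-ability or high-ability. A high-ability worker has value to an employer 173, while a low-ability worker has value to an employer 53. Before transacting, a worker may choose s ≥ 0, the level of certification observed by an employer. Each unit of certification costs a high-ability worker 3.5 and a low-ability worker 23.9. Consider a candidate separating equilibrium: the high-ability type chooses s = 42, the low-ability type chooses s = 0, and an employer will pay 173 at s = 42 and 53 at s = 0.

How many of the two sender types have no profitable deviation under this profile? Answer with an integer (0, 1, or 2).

High-ability type: signal → 173 − 3.5 × 42 = 26; deviate to 0 → 53. IC fails (26 < 53).
Low-ability type: stay at 0 → 53; mimic → 173 − 23.9 × 42 = -830.8. IC holds (53 ≥ -830.8).
1 of 2 constraints hold, so this profile is not an equilibrium.

1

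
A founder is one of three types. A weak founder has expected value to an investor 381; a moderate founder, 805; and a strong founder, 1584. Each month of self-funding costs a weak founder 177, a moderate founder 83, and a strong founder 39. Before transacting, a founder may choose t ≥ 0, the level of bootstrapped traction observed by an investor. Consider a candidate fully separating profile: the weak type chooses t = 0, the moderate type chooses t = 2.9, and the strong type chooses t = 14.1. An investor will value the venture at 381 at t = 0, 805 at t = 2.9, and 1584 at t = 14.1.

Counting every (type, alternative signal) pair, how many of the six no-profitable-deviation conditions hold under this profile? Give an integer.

Strong (own payoff 1584 − 39×14.1 = 1034.1): to t=0 gives 381 → no gain ✓; to t=2.9 gives 805 − 39×2.9 = 691.9 → no gain ✓.
Weak (own payoff 381): to t=2.9 gives 805 − 177×2.9 = 291.7 → no gain ✓; to t=14.1 gives 1584 − 177×14.1 = -911.7 → no gain ✓.
Moderate (own payoff 805 − 83×2.9 = 564.3): to t=0 gives 381 → no gain ✓; to t=14.1 gives 1584 − 83×14.1 = 413.7 → no gain ✓.
6 of the 6 constraints hold; this profile is a separating equilibrium.

6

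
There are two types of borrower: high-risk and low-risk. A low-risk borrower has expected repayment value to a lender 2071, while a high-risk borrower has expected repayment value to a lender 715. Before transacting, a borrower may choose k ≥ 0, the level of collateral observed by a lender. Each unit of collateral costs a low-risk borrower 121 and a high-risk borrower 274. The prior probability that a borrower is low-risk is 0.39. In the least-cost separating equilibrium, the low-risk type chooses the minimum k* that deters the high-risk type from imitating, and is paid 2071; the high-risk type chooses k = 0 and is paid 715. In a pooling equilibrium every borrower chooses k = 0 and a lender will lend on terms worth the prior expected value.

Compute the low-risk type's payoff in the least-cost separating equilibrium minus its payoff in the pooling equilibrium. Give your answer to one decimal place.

228.3

Least-cost separating signal: k* solves 715 = 2071 − 274·k*, so k* = (2071 − 715)/274 ≈ 4.9489.
Low-risk type's separating payoff: 2071 − 121 × k* = 2071 − 121 × (2071 − 715)/274 = 2071 − 164076/274 ≈ 1472.182.
Pooling payoff: 0.39 × 2071 + 0.61 × 715 = 1243.84.
Difference: 1472.182 − 1243.84 = 228.342, i.e. 228.3 to one decimal place.
The low-risk type prefers to separate.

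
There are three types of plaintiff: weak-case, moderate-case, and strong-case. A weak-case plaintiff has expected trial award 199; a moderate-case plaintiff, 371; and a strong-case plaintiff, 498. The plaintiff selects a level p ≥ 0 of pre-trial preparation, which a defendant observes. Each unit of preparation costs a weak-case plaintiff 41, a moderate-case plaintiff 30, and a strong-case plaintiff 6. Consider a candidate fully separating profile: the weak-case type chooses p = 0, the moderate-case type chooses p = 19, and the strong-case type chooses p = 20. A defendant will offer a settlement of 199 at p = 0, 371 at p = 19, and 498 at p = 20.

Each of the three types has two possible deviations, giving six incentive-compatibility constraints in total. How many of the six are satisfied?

Strong-case (own payoff 498 − 6×20 = 378): to p=0 gives 199 → no gain ✓; to p=19 gives 371 − 6×19 = 257 → no gain ✓.
Moderate-case (own payoff 371 − 30×19 = -199): to p=0 gives 199 → profitable ✗; to p=20 gives 498 − 30×20 = -102 → profitable ✗.
Weak-case (own payoff 199): to p=19 gives 371 − 41×19 = -408 → no gain ✓; to p=20 gives 498 − 41×20 = -322 → no gain ✓.
4 of the 6 constraints hold; not an equilibrium.

4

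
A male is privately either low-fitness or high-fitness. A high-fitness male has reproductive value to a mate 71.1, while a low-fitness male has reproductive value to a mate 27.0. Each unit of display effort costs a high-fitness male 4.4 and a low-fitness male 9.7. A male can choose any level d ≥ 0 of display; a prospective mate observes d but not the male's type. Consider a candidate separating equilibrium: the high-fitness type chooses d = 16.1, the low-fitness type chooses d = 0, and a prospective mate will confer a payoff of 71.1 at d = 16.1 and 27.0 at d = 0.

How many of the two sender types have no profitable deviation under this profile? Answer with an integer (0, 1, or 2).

1

High-fitness type: signal → 71.1 − 4.4 × 16.1 = 0.26; deviate to 0 → 27.0. IC fails (0.26 < 27.0).
Low-fitness type: stay at 0 → 27.0; mimic → 71.1 − 9.7 × 16.1 = -85.07. IC holds (27.0 ≥ -85.07).
1 of 2 constraints hold, so this profile is not an equilibrium.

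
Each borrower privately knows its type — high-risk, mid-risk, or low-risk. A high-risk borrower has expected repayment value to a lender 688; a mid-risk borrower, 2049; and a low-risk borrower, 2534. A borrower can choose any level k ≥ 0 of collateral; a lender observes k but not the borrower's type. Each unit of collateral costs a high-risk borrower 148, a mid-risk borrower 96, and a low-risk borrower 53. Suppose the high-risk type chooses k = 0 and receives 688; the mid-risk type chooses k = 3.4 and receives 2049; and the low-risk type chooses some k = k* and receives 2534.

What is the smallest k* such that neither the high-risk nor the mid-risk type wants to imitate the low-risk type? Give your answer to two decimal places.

12.47

Mid-risk type (on-path payoff 2049 − 96×3.4 = 1722.6) won't mimic when 1722.6 ≥ 2534 − 96·k*, i.e. k* ≥ 8.45.
High-risk type (on-path payoff 688) won't mimic when 688 ≥ 2534 − 148·k*, i.e. k* ≥ 12.47.
Both must hold, so k* = max(12.47, 8.45) = 12.47. The high-risk type's constraint binds.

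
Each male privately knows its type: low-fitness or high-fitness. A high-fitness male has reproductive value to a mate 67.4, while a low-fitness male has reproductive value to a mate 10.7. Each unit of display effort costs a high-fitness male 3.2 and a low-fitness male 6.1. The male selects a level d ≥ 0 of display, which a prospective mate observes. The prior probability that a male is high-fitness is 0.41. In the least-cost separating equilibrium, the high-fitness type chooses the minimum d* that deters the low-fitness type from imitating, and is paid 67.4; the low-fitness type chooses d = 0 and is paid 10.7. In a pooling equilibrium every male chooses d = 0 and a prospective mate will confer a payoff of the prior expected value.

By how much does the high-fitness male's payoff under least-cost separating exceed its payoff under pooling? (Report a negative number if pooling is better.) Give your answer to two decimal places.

3.71

Least-cost separating signal: d* solves 10.7 = 67.4 − 6.1·d*, so d* = (67.4 − 10.7)/6.1 ≈ 9.2951.
High-fitness type's separating payoff: 67.4 − 3.2 × d* = 67.4 − 3.2 × (67.4 − 10.7)/6.1 = 67.4 − 181.44/6.1 ≈ 37.6557.
Pooling payoff: 0.41 × 67.4 + 0.59 × 10.7 = 33.947.
Difference: 37.6557 − 33.947 = 3.7087, i.e. 3.71 to two decimal places.
The high-fitness type prefers to separate.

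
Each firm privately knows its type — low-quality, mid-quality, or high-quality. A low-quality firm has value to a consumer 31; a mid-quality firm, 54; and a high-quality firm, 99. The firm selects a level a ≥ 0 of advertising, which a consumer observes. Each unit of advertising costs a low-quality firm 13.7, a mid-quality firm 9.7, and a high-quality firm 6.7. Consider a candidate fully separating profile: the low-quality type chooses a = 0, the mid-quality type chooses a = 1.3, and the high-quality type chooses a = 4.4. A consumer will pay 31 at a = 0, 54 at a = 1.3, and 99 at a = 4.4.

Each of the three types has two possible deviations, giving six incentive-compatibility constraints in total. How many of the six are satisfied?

3

Low-quality (own payoff 31): to a=1.3 gives 54 − 13.7×1.3 = 36.19 → profitable ✗; to a=4.4 gives 99 − 13.7×4.4 = 38.72 → profitable ✗.
Mid-quality (own payoff 54 − 9.7×1.3 = 41.39): to a=0 gives 31 → no gain ✓; to a=4.4 gives 99 − 9.7×4.4 = 56.32 → profitable ✗.
High-quality (own payoff 99 − 6.7×4.4 = 69.52): to a=0 gives 31 → no gain ✓; to a=1.3 gives 54 − 6.7×1.3 = 45.29 → no gain ✓.
3 of the 6 constraints hold; not an equilibrium.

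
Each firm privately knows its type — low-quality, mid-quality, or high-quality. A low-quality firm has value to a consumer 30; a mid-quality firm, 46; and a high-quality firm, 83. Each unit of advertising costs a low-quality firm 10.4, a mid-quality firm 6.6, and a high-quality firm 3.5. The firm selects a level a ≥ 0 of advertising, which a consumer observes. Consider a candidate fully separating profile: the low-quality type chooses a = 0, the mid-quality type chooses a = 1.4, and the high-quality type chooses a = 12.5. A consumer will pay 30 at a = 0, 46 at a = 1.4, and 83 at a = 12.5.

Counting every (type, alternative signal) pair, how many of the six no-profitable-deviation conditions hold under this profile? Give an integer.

4

Low-quality (own payoff 30): to a=1.4 gives 46 − 10.4×1.4 = 31.44 → profitable ✗; to a=12.5 gives 83 − 10.4×12.5 = -47 → no gain ✓.
Mid-quality (own payoff 46 − 6.6×1.4 = 36.76): to a=0 gives 30 → no gain ✓; to a=12.5 gives 83 − 6.6×12.5 = 0.5 → no gain ✓.
High-quality (own payoff 83 − 3.5×12.5 = 39.25): to a=0 gives 30 → no gain ✓; to a=1.4 gives 46 − 3.5×1.4 = 41.1 → profitable ✗.
4 of the 6 constraints hold; not an equilibrium.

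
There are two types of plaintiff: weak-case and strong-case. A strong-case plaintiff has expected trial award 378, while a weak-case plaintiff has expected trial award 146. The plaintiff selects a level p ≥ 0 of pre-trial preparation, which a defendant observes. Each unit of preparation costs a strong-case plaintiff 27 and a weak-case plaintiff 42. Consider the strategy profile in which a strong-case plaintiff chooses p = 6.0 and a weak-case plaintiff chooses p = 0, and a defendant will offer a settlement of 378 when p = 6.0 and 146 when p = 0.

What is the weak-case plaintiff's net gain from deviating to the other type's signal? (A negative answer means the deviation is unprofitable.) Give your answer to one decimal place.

Playing p = 0 the weak-case plaintiff receives 146.
Deviating to p = 6.0 brings payment 378 at cost 42 × 6.0 = 252, netting 126.
Gain from deviating: 126 − 146 = -20.0.
The gain is negative, so the weak-case type's incentive-compatibility constraint is satisfied.

-20.0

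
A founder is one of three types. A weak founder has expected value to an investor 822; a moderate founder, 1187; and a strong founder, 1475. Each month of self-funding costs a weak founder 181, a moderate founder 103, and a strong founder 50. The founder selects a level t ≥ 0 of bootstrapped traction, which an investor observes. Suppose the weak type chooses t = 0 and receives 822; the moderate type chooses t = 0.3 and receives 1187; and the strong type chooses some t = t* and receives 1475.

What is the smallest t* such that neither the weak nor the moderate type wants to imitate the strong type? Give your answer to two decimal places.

Weak type (on-path payoff 822) won't mimic when 822 ≥ 1475 − 181·t*, i.e. t* ≥ 3.61.
Moderate type (on-path payoff 1187 − 103×0.3 = 1156.1) won't mimic when 1156.1 ≥ 1475 − 103·t*, i.e. t* ≥ 3.10.
Both must hold, so t* = max(3.61, 3.10) = 3.61. The weak type's constraint binds.

3.61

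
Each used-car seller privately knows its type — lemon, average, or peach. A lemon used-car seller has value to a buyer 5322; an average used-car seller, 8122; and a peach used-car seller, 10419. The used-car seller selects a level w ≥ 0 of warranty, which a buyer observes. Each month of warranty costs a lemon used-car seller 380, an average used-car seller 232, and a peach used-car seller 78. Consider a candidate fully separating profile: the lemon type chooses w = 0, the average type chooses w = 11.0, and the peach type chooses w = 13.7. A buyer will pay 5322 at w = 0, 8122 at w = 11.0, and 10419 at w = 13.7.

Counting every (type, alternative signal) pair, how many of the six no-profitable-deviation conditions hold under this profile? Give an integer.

Peach (own payoff 10419 − 78×13.7 = 9350.4): to w=0 gives 5322 → no gain ✓; to w=11.0 gives 8122 − 78×11.0 = 7264 → no gain ✓.
Lemon (own payoff 5322): to w=11.0 gives 8122 − 380×11.0 = 3942 → no gain ✓; to w=13.7 gives 10419 − 380×13.7 = 5213 → no gain ✓.
Average (own payoff 8122 − 232×11.0 = 5570): to w=0 gives 5322 → no gain ✓; to w=13.7 gives 10419 − 232×13.7 = 7240.6 → profitable ✗.
5 of the 6 constraints hold; not an equilibrium.

5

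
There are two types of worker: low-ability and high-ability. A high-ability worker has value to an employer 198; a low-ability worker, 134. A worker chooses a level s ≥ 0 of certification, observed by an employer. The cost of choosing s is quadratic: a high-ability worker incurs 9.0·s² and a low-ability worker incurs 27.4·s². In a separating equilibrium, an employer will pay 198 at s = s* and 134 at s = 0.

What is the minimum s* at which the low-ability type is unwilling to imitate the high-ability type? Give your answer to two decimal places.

The low-ability type at s = 0 receives 134; imitating at s* yields 198 − 27.4·s*².
Indifference: 134 = 198 − 27.4·s*², so s*² = (198 − 134) / 27.4 ≈ 2.3358.
s* = √2.3358 ≈ 1.53.

1.53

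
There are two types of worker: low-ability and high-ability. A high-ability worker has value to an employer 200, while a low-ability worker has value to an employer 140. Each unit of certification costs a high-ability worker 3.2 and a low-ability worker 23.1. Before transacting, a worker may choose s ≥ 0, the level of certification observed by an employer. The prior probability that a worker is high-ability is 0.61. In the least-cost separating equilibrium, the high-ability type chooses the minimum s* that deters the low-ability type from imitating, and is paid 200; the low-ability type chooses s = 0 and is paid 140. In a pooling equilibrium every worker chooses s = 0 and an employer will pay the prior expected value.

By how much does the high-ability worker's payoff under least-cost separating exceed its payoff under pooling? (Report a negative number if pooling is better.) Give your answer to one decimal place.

15.1

Least-cost separating signal: s* solves 140 = 200 − 23.1·s*, so s* = (200 − 140)/23.1 ≈ 2.5974.
High-ability type's separating payoff: 200 − 3.2 × s* = 200 − 3.2 × (200 − 140)/23.1 = 200 − 192/23.1 ≈ 191.688.
Pooling payoff: 0.61 × 200 + 0.39 × 140 = 176.6.
Difference: 191.688 − 176.6 = 15.088, i.e. 15.1 to one decimal place.
The high-ability type prefers to separate.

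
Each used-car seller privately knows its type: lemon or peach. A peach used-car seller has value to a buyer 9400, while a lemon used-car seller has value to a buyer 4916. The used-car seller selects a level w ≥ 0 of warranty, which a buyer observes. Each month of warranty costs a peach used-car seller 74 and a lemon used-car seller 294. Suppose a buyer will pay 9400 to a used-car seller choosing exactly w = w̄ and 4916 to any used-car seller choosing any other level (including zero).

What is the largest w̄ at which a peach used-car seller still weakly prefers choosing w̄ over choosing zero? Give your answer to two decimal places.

Choosing w̄ yields the peach type 9400 − 74·w̄; choosing zero yields 4916.
The peach type is indifferent at 9400 − 74·w̄ = 4916, i.e. w̄ = (9400 − 4916) / 74 ≈ 60.59.
For any w̄ above 60.59 the peach type would rather pool at zero, so separation collapses.

60.59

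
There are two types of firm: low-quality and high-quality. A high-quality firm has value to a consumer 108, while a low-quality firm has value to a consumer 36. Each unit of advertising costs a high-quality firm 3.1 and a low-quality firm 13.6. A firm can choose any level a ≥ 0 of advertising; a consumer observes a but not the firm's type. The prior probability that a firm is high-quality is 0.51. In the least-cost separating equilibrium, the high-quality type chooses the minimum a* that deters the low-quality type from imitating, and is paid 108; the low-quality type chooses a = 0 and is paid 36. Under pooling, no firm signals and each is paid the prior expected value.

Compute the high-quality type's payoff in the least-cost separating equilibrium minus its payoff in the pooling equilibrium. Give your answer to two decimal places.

18.87

Least-cost separating signal: a* solves 36 = 108 − 13.6·a*, so a* = (108 − 36)/13.6 ≈ 5.2941.
High-quality type's separating payoff: 108 − 3.1 × a* = 108 − 3.1 × (108 − 36)/13.6 = 108 − 223.2/13.6 ≈ 91.5882.
Pooling payoff: 0.51 × 108 + 0.49 × 36 = 72.72.
Difference: 91.5882 − 72.72 = 18.8682, i.e. 18.87 to two decimal places.
The high-quality type prefers to separate.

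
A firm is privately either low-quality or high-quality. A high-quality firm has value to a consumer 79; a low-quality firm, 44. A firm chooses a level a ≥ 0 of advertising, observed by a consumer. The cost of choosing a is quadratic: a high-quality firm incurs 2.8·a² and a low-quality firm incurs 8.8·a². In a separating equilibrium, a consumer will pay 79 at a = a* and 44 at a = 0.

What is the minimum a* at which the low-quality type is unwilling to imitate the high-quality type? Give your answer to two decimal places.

The low-quality type at a = 0 receives 44; imitating at a* yields 79 − 8.8·a*².
Indifference: 44 = 79 − 8.8·a*², so a*² = (79 − 44) / 8.8 ≈ 3.9773.
a* = √3.9773 ≈ 1.99.

1.99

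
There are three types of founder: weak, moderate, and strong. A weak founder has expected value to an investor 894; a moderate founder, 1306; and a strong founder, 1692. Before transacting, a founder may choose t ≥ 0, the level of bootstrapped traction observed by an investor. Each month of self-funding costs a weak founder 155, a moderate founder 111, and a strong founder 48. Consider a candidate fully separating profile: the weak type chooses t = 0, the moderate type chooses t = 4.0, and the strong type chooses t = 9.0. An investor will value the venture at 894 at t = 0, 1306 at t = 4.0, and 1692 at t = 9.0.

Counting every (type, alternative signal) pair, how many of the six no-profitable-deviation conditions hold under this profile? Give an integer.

5

Weak (own payoff 894): to t=4.0 gives 1306 − 155×4.0 = 686 → no gain ✓; to t=9.0 gives 1692 − 155×9.0 = 297 → no gain ✓.
Moderate (own payoff 1306 − 111×4.0 = 862): to t=0 gives 894 → profitable ✗; to t=9.0 gives 1692 − 111×9.0 = 693 → no gain ✓.
Strong (own payoff 1692 − 48×9.0 = 1260): to t=0 gives 894 → no gain ✓; to t=4.0 gives 1306 − 48×4.0 = 1114 → no gain ✓.
5 of the 6 constraints hold; not an equilibrium.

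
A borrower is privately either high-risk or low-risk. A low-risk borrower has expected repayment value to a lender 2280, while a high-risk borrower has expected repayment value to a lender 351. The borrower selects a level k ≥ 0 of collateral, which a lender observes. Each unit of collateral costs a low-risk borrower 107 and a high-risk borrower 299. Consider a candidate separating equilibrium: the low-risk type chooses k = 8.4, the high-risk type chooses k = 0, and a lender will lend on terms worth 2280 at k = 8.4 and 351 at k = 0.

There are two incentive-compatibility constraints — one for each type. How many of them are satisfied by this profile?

Low-risk type: signal → 2280 − 107 × 8.4 = 1381.2; deviate to 0 → 351. IC holds (1381.2 ≥ 351).
High-risk type: stay at 0 → 351; mimic → 2280 − 299 × 8.4 = -231.6. IC holds (351 ≥ -231.6).
2 of 2 constraints hold, so this is a separating equilibrium.

2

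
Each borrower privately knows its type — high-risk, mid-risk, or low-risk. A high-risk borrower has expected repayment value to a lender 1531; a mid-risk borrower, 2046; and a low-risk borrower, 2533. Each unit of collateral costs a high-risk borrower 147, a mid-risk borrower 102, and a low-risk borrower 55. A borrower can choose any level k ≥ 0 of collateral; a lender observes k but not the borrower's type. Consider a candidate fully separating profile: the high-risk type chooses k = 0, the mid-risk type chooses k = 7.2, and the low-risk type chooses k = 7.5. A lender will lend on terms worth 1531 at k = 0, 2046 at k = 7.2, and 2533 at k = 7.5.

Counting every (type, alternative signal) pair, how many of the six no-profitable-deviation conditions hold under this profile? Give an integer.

4

High-risk (own payoff 1531): to k=7.2 gives 2046 − 147×7.2 = 987.6 → no gain ✓; to k=7.5 gives 2533 − 147×7.5 = 1430.5 → no gain ✓.
Mid-risk (own payoff 2046 − 102×7.2 = 1311.6): to k=0 gives 1531 → profitable ✗; to k=7.5 gives 2533 − 102×7.5 = 1768 → profitable ✗.
Low-risk (own payoff 2533 − 55×7.5 = 2120.5): to k=0 gives 1531 → no gain ✓; to k=7.2 gives 2046 − 55×7.2 = 1650 → no gain ✓.
4 of the 6 constraints hold; not an equilibrium.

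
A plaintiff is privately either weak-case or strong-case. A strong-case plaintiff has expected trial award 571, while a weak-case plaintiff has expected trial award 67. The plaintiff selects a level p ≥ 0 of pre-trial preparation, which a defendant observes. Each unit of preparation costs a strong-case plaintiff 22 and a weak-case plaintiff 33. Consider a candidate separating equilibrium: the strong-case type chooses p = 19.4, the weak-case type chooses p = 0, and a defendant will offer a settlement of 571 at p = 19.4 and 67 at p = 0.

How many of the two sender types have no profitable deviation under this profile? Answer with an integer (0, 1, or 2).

Weak-case type: stay at 0 → 67; mimic → 571 − 33 × 19.4 = -69.2. IC holds (67 ≥ -69.2).
Strong-case type: signal → 571 − 22 × 19.4 = 144.2; deviate to 0 → 67. IC holds (144.2 ≥ 67).
2 of 2 constraints hold, so this is a separating equilibrium.

2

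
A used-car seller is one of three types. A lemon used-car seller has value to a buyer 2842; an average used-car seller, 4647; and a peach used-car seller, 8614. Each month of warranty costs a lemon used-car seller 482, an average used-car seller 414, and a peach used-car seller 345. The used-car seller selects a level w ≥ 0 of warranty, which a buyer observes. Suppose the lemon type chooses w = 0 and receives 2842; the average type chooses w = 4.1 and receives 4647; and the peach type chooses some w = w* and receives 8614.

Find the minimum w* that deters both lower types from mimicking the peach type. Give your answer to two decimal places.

Average type (on-path payoff 4647 − 414×4.1 = 2949.6) won't mimic when 2949.6 ≥ 8614 − 414·w*, i.e. w* ≥ 13.68.
Lemon type (on-path payoff 2842) won't mimic when 2842 ≥ 8614 − 482·w*, i.e. w* ≥ 11.98.
Both must hold, so w* = max(11.98, 13.68) = 13.68. The average type's constraint binds.

13.68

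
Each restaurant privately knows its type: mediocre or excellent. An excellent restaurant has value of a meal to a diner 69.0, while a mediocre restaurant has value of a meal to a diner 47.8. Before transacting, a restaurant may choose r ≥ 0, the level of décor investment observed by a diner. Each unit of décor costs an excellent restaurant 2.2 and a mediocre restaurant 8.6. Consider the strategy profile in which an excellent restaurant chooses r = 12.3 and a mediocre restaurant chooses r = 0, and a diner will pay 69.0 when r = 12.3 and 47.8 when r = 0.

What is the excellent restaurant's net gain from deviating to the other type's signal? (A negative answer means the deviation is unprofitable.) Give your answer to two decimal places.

5.86

Playing r = 12.3 the excellent restaurant receives 69.0 − 2.2 × 12.3 = 41.94.
Deviating to r = 0 yields 47.8 instead.
Gain from deviating: 47.8 − 41.94 = 5.86.
The gain is positive, so the excellent type's incentive-compatibility constraint is violated — this profile is not a separating equilibrium.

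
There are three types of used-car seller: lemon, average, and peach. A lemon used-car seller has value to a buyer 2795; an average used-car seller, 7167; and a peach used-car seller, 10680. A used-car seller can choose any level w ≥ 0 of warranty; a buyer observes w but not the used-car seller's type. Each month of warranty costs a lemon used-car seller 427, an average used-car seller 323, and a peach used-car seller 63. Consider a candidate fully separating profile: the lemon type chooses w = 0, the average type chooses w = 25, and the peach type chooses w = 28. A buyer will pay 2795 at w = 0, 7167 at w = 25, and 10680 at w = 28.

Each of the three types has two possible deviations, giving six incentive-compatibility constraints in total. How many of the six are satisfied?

Average (own payoff 7167 − 323×25 = -908): to w=0 gives 2795 → profitable ✗; to w=28 gives 10680 − 323×28 = 1636 → profitable ✗.
Peach (own payoff 10680 − 63×28 = 8916): to w=0 gives 2795 → no gain ✓; to w=25 gives 7167 − 63×25 = 5592 → no gain ✓.
Lemon (own payoff 2795): to w=25 gives 7167 − 427×25 = -3508 → no gain ✓; to w=28 gives 10680 − 427×28 = -1276 → no gain ✓.
4 of the 6 constraints hold; not an equilibrium.

4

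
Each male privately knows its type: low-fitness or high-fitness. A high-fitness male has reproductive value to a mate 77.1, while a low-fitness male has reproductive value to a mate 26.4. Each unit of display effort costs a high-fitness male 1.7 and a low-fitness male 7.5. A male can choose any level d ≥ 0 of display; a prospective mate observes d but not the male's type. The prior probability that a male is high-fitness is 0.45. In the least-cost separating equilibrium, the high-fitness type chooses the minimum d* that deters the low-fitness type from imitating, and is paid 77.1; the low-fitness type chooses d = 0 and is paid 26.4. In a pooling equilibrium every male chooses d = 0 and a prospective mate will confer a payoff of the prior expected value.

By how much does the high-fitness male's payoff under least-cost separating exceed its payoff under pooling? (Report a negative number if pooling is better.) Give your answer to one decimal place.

16.4

Least-cost separating signal: d* solves 26.4 = 77.1 − 7.5·d*, so d* = (77.1 − 26.4)/7.5 = 6.76.
High-fitness type's separating payoff: 77.1 − 1.7 × d* = 77.1 − 1.7 × (77.1 − 26.4)/7.5 = 77.1 − 86.19/7.5 = 65.608.
Pooling payoff: 0.45 × 77.1 + 0.55 × 26.4 = 49.215.
Difference: 65.608 − 49.215 = 16.393, i.e. 16.4 to one decimal place.
The high-fitness type prefers to separate.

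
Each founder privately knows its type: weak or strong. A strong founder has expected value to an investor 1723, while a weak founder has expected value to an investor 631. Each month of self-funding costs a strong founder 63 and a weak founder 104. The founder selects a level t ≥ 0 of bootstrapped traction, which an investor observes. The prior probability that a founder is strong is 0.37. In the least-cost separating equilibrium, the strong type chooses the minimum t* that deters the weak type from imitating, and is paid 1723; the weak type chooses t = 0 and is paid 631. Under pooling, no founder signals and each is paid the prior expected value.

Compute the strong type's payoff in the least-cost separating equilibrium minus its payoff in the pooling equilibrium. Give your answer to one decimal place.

26.5

Least-cost separating signal: t* solves 631 = 1723 − 104·t*, so t* = (1723 − 631)/104 = 10.5.
Strong type's separating payoff: 1723 − 63 × t* = 1723 − 63 × (1723 − 631)/104 = 1723 − 68796/104 = 1061.5.
Pooling payoff: 0.37 × 1723 + 0.63 × 631 = 1035.04.
Difference: 1061.5 − 1035.04 = 26.46, i.e. 26.5 to one decimal place.
The strong type prefers to separate.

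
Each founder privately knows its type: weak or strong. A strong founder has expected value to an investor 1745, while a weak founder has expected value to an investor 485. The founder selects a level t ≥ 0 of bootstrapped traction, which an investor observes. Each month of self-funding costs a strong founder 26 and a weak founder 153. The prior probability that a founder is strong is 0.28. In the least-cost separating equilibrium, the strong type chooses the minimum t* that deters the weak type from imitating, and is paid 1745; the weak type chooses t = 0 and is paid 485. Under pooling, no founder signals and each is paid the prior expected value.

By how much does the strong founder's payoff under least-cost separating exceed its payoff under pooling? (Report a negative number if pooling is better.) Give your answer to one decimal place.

Least-cost separating signal: t* solves 485 = 1745 − 153·t*, so t* = (1745 − 485)/153 ≈ 8.2353.
Strong type's separating payoff: 1745 − 26 × t* = 1745 − 26 × (1745 − 485)/153 = 1745 − 32760/153 ≈ 1530.882.
Pooling payoff: 0.28 × 1745 + 0.72 × 485 = 837.8.
Difference: 1530.882 − 837.8 = 693.082, i.e. 693.1 to one decimal place.
The strong type prefers to separate.

693.1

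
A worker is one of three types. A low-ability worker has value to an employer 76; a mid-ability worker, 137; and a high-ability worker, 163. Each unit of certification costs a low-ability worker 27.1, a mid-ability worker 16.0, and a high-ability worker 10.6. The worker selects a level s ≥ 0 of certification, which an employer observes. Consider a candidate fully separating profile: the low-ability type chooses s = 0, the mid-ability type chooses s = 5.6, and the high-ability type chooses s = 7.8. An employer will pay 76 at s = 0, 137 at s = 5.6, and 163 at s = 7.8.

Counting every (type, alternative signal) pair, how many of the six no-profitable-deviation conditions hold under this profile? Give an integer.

5

Mid-ability (own payoff 137 − 16.0×5.6 = 47.4): to s=0 gives 76 → profitable ✗; to s=7.8 gives 163 − 16.0×7.8 = 38.2 → no gain ✓.
Low-ability (own payoff 76): to s=5.6 gives 137 − 27.1×5.6 = -14.76 → no gain ✓; to s=7.8 gives 163 − 27.1×7.8 = -48.38 → no gain ✓.
High-ability (own payoff 163 − 10.6×7.8 = 80.32): to s=0 gives 76 → no gain ✓; to s=5.6 gives 137 − 10.6×5.6 = 77.64 → no gain ✓.
5 of the 6 constraints hold; not an equilibrium.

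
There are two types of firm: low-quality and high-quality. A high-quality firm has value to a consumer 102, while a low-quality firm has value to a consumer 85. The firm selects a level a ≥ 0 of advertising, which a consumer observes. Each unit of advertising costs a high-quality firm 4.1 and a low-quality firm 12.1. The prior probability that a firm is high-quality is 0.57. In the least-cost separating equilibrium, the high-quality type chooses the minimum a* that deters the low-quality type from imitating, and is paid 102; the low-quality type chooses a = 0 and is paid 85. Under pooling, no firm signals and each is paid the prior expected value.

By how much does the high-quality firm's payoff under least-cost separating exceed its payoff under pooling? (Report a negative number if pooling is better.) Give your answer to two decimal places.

1.55

Least-cost separating signal: a* solves 85 = 102 − 12.1·a*, so a* = (102 − 85)/12.1 ≈ 1.4050.
High-quality type's separating payoff: 102 − 4.1 × a* = 102 − 4.1 × (102 − 85)/12.1 = 102 − 69.7/12.1 ≈ 96.2397.
Pooling payoff: 0.57 × 102 + 0.43 × 85 = 94.69.
Difference: 96.2397 − 94.69 = 1.5497, i.e. 1.55 to two decimal places.
The high-quality type prefers to separate.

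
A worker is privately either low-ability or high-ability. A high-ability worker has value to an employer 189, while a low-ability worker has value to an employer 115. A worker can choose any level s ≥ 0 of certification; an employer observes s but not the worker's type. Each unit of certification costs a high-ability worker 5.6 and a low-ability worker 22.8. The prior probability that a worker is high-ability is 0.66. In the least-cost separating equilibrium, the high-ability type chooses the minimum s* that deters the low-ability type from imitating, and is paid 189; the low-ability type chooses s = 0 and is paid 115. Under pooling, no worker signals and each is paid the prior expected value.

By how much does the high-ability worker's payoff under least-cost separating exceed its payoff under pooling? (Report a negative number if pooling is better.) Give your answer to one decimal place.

Least-cost separating signal: s* solves 115 = 189 − 22.8·s*, so s* = (189 − 115)/22.8 ≈ 3.2456.
High-ability type's separating payoff: 189 − 5.6 × s* = 189 − 5.6 × (189 − 115)/22.8 = 189 − 414.4/22.8 ≈ 170.825.
Pooling payoff: 0.66 × 189 + 0.34 × 115 = 163.84.
Difference: 170.825 − 163.84 = 6.985, i.e. 7.0 to one decimal place.
The high-ability type prefers to separate.

7.0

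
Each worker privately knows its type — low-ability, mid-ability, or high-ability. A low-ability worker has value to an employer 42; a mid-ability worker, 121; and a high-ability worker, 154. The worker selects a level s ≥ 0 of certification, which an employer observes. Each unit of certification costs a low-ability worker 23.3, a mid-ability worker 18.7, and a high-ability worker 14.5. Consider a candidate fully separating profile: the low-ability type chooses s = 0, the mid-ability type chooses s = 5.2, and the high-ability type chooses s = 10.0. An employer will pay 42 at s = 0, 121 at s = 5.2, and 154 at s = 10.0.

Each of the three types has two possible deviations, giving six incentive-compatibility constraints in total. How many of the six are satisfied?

High-ability (own payoff 154 − 14.5×10.0 = 9): to s=0 gives 42 → profitable ✗; to s=5.2 gives 121 − 14.5×5.2 = 45.6 → profitable ✗.
Mid-ability (own payoff 121 − 18.7×5.2 = 23.76): to s=0 gives 42 → profitable ✗; to s=10.0 gives 154 − 18.7×10.0 = -33 → no gain ✓.
Low-ability (own payoff 42): to s=5.2 gives 121 − 23.3×5.2 = -0.16 → no gain ✓; to s=10.0 gives 154 − 23.3×10.0 = -79 → no gain ✓.
3 of the 6 constraints hold; not an equilibrium.

3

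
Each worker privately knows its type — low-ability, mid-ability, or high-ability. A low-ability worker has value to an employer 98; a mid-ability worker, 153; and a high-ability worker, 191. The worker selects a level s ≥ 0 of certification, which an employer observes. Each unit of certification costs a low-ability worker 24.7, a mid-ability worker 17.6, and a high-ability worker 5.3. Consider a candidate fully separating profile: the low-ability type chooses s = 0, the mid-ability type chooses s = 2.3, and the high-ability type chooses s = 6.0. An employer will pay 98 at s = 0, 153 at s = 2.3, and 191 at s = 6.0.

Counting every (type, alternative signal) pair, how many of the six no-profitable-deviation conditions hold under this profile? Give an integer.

6

High-ability (own payoff 191 − 5.3×6.0 = 159.2): to s=0 gives 98 → no gain ✓; to s=2.3 gives 153 − 5.3×2.3 = 140.81 → no gain ✓.
Mid-ability (own payoff 153 − 17.6×2.3 = 112.52): to s=0 gives 98 → no gain ✓; to s=6.0 gives 191 − 17.6×6.0 = 85.4 → no gain ✓.
Low-ability (own payoff 98): to s=2.3 gives 153 − 24.7×2.3 = 96.19 → no gain ✓; to s=6.0 gives 191 − 24.7×6.0 = 42.8 → no gain ✓.
6 of the 6 constraints hold; this profile is a separating equilibrium.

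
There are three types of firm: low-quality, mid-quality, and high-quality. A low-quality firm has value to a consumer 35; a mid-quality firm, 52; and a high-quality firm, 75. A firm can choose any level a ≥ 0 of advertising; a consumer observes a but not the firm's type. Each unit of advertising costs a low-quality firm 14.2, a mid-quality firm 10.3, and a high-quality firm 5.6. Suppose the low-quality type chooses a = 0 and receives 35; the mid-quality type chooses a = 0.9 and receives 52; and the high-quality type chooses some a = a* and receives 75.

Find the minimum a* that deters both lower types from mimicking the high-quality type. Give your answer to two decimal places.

Low-quality type (on-path payoff 35) won't mimic when 35 ≥ 75 − 14.2·a*, i.e. a* ≥ 2.82.
Mid-quality type (on-path payoff 52 − 10.3×0.9 = 42.73) won't mimic when 42.73 ≥ 75 − 10.3·a*, i.e. a* ≥ 3.13.
Both must hold, so a* = max(2.82, 3.13) = 3.13. The mid-quality type's constraint binds.

3.13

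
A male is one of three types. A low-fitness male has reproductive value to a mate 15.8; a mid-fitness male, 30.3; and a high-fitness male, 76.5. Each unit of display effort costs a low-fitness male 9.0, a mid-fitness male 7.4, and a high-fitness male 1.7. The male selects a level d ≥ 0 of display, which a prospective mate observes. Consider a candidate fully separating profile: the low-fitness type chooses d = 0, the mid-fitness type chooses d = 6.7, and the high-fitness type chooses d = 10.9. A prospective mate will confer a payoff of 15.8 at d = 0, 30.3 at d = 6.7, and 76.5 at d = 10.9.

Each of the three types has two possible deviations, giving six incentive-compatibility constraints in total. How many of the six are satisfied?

Low-fitness (own payoff 15.8): to d=6.7 gives 30.3 − 9.0×6.7 = -30 → no gain ✓; to d=10.9 gives 76.5 − 9.0×10.9 = -21.6 → no gain ✓.
Mid-fitness (own payoff 30.3 − 7.4×6.7 = -19.28): to d=0 gives 15.8 → profitable ✗; to d=10.9 gives 76.5 − 7.4×10.9 = -4.16 → profitable ✗.
High-fitness (own payoff 76.5 − 1.7×10.9 = 57.97): to d=0 gives 15.8 → no gain ✓; to d=6.7 gives 30.3 − 1.7×6.7 = 18.91 → no gain ✓.
4 of the 6 constraints hold; not an equilibrium.

4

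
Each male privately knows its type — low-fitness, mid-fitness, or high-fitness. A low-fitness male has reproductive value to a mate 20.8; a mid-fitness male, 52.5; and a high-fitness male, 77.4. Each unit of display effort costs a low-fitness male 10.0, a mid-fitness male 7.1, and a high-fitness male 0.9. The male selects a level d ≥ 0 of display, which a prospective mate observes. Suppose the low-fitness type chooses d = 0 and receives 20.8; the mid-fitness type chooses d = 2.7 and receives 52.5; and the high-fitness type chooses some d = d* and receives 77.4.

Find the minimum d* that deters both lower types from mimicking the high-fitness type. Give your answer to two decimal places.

Mid-fitness type (on-path payoff 52.5 − 7.1×2.7 = 33.33) won't mimic when 33.33 ≥ 77.4 − 7.1·d*, i.e. d* ≥ 6.21.
Low-fitness type (on-path payoff 20.8) won't mimic when 20.8 ≥ 77.4 − 10.0·d*, i.e. d* ≥ 5.66.
Both must hold, so d* = max(5.66, 6.21) = 6.21. The mid-fitness type's constraint binds.

6.21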